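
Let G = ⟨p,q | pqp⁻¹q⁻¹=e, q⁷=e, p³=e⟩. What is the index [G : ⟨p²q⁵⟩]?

First find ord(p²q⁵) by computing successive powers:
  (p²q⁵)¹ = p²q⁵, (p²q⁵)² = pq³, (p²q⁵)³ = q, (p²q⁵)⁴ = p²q⁶, (p²q⁵)⁵ = pq⁴, (p²q⁵)⁶ = q², (p²q⁵)⁷ = p², (p²q⁵)⁸ = pq⁵, (p²q⁵)⁹ = q³, (p²q⁵)¹⁰ = p²q, (p²q⁵)¹¹ = pq⁶, (p²q⁵)¹² = q⁴, (p²q⁵)¹³ = p²q², (p²q⁵)¹⁴ = p, (p²q⁵)¹⁵ = q⁵, (p²q⁵)¹⁶ = p²q³, (p²q⁵)¹⁷ = pq, (p²q⁵)¹⁸ = q⁶, (p²q⁵)¹⁹ = p²q⁴, (p²q⁵)²⁰ = pq², (p²q⁵)²¹ = e.
So |⟨p²q⁵⟩| = ord(p²q⁵) = 21. With |G| = 21, by Lagrange [G : ⟨p²q⁵⟩] = 21/21 = 1.

Answer: 1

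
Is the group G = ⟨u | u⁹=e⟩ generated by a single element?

|G| = 9. The element u has order 9 (its powers give 9 distinct elements), so ⟨u⟩ = G and G is cyclic.

Answer: Yes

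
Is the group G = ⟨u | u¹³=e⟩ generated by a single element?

|G| = 13. The element u has order 13 (its powers give 13 distinct elements), so ⟨u⟩ = G and G is cyclic.

Answer: Yes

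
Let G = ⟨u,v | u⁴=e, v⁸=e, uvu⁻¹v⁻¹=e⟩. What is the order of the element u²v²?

Compute successive powers until reaching e:
  (u²v²)¹ = u²v², (u²v²)² = v⁴, (u²v²)³ = u²v⁶, (u²v²)⁴ = e.
The smallest positive k with (u²v²)ᵏ = e is 4.

Answer: 4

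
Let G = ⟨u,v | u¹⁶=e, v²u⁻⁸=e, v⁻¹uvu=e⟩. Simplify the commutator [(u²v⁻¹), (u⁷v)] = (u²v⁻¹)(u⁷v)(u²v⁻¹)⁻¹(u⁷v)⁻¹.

[(u²v⁻¹), (u⁷v)] = (u²v⁻¹)·(u⁷v)·(u²v⁻¹)⁻¹·(u⁷v)⁻¹.
  (u²v⁻¹) · (u⁷v) = u¹¹
  (u¹¹) · (u²v) = u⁵v⁻¹
  (u⁵v⁻¹) · (u⁷v⁻¹) = u⁶

Answer: u⁶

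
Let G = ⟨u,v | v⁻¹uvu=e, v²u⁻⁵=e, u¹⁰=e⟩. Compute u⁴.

Compute successive powers of u, reducing at each step:
  u²: u · u = u²
  u³: (u²) · u = u³
  u⁴: (u³) · u = u⁴

Answer: u⁴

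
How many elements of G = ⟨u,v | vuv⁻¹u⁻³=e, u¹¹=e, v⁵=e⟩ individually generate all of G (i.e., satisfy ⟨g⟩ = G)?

⟨g⟩ = G would require ord(g) = |G| = 55, but the maximum element order in G is 11 < 55. So G is not cyclic and no single element generates it: the count is 0.

Answer: 0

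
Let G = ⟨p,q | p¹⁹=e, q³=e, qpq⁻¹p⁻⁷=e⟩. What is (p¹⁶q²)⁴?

Compute successive powers of (p¹⁶q²), reducing at each step:
  (p¹⁶q²)²: (p¹⁶q²) · p¹⁶ = p²q²;   (p²q²) · q² = p²q
  (p¹⁶q²)³: (p²q) · p¹⁶ = q;   q · q² = e
  (p¹⁶q²)⁴: e · p¹⁶ = p¹⁶;   (p¹⁶) · q² = p¹⁶q²

Answer: p¹⁶q²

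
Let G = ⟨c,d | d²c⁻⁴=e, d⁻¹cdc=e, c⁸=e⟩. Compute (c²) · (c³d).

Compute (c²) · (c³d) by multiplying left to right and reducing via the relations at each step:
  (c²) · c³ = c⁵
  (c⁵) · d = cd⁻¹

Answer: cd⁻¹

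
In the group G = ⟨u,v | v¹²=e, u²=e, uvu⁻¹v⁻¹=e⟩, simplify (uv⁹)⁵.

Compute successive powers of (uv⁹), reducing at each step:
  (uv⁹)²: (uv⁹) · u = v⁹;   (v⁹) · v⁹ = v⁶
  (uv⁹)³: (v⁶) · u = uv⁶;   (uv⁶) · v⁹ = uv³
  (uv⁹)⁴: (uv³) · u = v³;   (v³) · v⁹ = e
  (uv⁹)⁵: e · u = u;   u · v⁹ = uv⁹

Answer: uv⁹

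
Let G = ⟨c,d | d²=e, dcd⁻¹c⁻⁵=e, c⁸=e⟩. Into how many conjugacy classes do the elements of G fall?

The conjugacy classes (representative and size) are:
  [e] (size 1), [c⁵] (size 2), [c²] (size 1), [c⁷] (size 2), [c⁴] (size 1), [c⁶] (size 1), [d] (size 2), [c⁵d] (size 2), [c²d] (size 2), [c³d] (size 2).
Class equation: 1 + 2 + 1 + 2 + 1 + 1 + 2 + 2 + 2 + 2 = 16 = |G|. So G has 10 conjugacy classes.

Answer: 10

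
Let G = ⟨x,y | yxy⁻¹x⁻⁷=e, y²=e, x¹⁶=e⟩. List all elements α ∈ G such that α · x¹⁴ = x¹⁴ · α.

⟨x¹⁴⟩ ⊆ C_G(x¹⁴) since powers of x¹⁴ commute with x¹⁴; so |C_G(x¹⁴)| ≥ |⟨x¹⁴⟩| = 8.
By orbit–stabilizer, |C_G(x¹⁴)| = |G| / |conj. class of x¹⁴| = 32 / 2 = 16.
The 16 elements commuting with x¹⁴ are {e, x, x², x³, x⁴, x⁵, x⁶, x⁷, x⁸, x⁹, x¹⁰, x¹¹, x¹², x¹³, x¹⁴, x¹⁵}.

Answer: {e, x, x², x³, x⁴, x⁵, x⁶, x⁷, x⁸, x⁹, x¹⁰, x¹¹, x¹², x¹³, x¹⁴, x¹⁵}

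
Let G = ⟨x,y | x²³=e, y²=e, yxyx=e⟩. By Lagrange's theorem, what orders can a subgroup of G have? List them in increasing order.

|G| = 46 = 2 · 23. By Lagrange's theorem the order of any subgroup divides 46; the divisors of 46 are 1, 2, 23, 46.

Answer: 1, 2, 23, 46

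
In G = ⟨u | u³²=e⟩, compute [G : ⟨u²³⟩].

First find ord(u²³) by computing successive powers:
  (u²³)¹ = u²³, (u²³)² = u¹⁴, (u²³)³ = u⁵, (u²³)⁴ = u²⁸, (u²³)⁵ = u¹⁹, (u²³)⁶ = u¹⁰, (u²³)⁷ = u, (u²³)⁸ = u²⁴, (u²³)⁹ = u¹⁵, (u²³)¹⁰ = u⁶, (u²³)¹¹ = u²⁹, (u²³)¹² = u²⁰, (u²³)¹³ = u¹¹, (u²³)¹⁴ = u², (u²³)¹⁵ = u²⁵, (u²³)¹⁶ = u¹⁶, (u²³)¹⁷ = u⁷, (u²³)¹⁸ = u³⁰, (u²³)¹⁹ = u²¹, (u²³)²⁰ = u¹², (u²³)²¹ = u³, (u²³)²² = u²⁶, (u²³)²³ = u¹⁷, (u²³)²⁴ = u⁸, (u²³)²⁵ = u³¹, (u²³)²⁶ = u²², (u²³)²⁷ = u¹³, (u²³)²⁸ = u⁴, (u²³)²⁹ = u²⁷, (u²³)³⁰ = u¹⁸, (u²³)³¹ = u⁹, (u²³)³² = e.
So |⟨u²³⟩| = ord(u²³) = 32. With |G| = 32, by Lagrange [G : ⟨u²³⟩] = 32/32 = 1.

Answer: 1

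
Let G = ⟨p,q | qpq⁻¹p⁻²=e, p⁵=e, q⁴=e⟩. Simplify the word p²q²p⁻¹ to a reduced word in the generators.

Multiply left to right, reducing at each step:
  (p²) · q² = p²q²
  (p²q²) · p⁻¹ = p³q²

Answer: p³q²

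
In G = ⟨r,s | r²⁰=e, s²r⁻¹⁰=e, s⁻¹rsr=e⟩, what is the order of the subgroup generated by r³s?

|⟨r³s⟩| equals the order of r³s. Compute successive powers until reaching e:
  (r³s)¹ = r³s, (r³s)² = r¹⁰, (r³s)³ = r³s⁻¹, (r³s)⁴ = e.
The smallest positive k with (r³s)ᵏ = e is 4, so |⟨r³s⟩| = 4.

Answer: 4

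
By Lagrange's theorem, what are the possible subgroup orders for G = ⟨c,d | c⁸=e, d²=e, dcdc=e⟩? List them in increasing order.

|G| = 16 = 2⁴. By Lagrange's theorem the order of any subgroup divides 16; the divisors of 16 are 1, 2, 4, 8, 16.

Answer: 1, 2, 4, 8, 16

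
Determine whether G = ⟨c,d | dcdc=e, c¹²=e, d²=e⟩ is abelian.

c·d = cd but d·c = c¹¹d, so c·d ≠ d·c and G is not abelian.

Answer: No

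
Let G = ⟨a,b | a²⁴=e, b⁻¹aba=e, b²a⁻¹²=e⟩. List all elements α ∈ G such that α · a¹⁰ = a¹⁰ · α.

⟨a¹⁰⟩ ⊆ C_G(a¹⁰) since powers of a¹⁰ commute with a¹⁰; so |C_G(a¹⁰)| ≥ |⟨a¹⁰⟩| = 12.
By orbit–stabilizer, |C_G(a¹⁰)| = |G| / |conj. class of a¹⁰| = 48 / 2 = 24.
The 24 elements commuting with a¹⁰ are {e, a, a², a³, a⁴, a⁵, a⁶, a⁷, a⁸, a⁹, a¹⁰, a¹¹, a¹², a¹³, a¹⁴, a¹⁵, a¹⁶, a¹⁷, a¹⁸, a¹⁹, a²⁰, a²¹, a²², a²³}.

Answer: {e, a, a², a³, a⁴, a⁵, a⁶, a⁷, a⁸, a⁹, a¹⁰, a¹¹, a¹², a¹³, a¹⁴, a¹⁵, a¹⁶, a¹⁷, a¹⁸, a¹⁹, a²⁰, a²¹, a²², a²³}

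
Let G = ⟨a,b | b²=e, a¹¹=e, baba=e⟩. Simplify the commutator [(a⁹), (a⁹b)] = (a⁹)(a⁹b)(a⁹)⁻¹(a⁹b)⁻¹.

[(a⁹), (a⁹b)] = (a⁹)·(a⁹b)·(a⁹)⁻¹·(a⁹b)⁻¹.
  (a⁹) · (a⁹b) = a⁷b
  (a⁷b) · (a²) = a⁵b
  (a⁵b) · (a⁹b) = a⁷

Answer: a⁷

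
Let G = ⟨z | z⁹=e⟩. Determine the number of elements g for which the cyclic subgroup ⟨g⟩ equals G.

G is cyclic of order 9. An element generates G iff its order is 9, and a cyclic group of order 9 has exactly φ(9) = 6 such elements.

Answer: 6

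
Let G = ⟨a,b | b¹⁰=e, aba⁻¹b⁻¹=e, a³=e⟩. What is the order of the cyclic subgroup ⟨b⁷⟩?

|⟨b⁷⟩| equals the order of b⁷. Compute successive powers until reaching e:
  (b⁷)¹ = b⁷, (b⁷)² = b⁴, (b⁷)³ = b, (b⁷)⁴ = b⁸, (b⁷)⁵ = b⁵, (b⁷)⁶ = b², (b⁷)⁷ = b⁹, (b⁷)⁸ = b⁶, (b⁷)⁹ = b³, (b⁷)¹⁰ = e.
The smallest positive k with (b⁷)ᵏ = e is 10, so |⟨b⁷⟩| = 10.

Answer: 10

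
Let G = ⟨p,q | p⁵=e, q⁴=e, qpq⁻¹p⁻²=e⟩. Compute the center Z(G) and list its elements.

An element z ∈ Z(G) iff z commutes with every generator.
For example e is central: e·p = p = p·e; e·q = q = q·e.
Whereas p ∉ Z(G) since p·q = pq ≠ p²q = q·p.
Checking each of the 20 elements this way gives Z(G) = {e}, of order 1.

Answer: {e}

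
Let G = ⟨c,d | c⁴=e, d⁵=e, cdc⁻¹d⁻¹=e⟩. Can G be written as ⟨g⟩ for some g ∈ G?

|G| = 20. The element cd has order 20 (its powers give 20 distinct elements), so ⟨cd⟩ = G and G is cyclic.

Answer: Yes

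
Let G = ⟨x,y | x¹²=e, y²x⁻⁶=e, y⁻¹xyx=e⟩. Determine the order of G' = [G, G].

G' = [G, G] is generated by all commutators. The generator-pair commutators are: [x, y] = x².
The subgroup they normally generate is {e, x², x⁴, x⁶, x⁸, x¹⁰}, of order 6.
Check: |G/G'| = 24/6 = 4 is the order of the abelianisation.

Answer: 6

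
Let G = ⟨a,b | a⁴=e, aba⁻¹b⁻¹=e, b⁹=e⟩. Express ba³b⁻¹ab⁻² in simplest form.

Multiply left to right, reducing at each step:
  b · a³ = a³b
  (a³b) · b⁻¹ = a³
  (a³) · a = e
  e · b⁻² = b⁷

Answer: b⁷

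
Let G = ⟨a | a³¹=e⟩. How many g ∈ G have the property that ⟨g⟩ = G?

G is cyclic of order 31. An element generates G iff its order is 31, and a cyclic group of order 31 has exactly φ(31) = 30 such elements.

Answer: 30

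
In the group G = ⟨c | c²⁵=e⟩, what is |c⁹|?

Compute successive powers until reaching e:
  (c⁹)¹ = c⁹, (c⁹)² = c¹⁸, (c⁹)³ = c², (c⁹)⁴ = c¹¹, (c⁹)⁵ = c²⁰, (c⁹)⁶ = c⁴, (c⁹)⁷ = c¹³, (c⁹)⁸ = c²², (c⁹)⁹ = c⁶, (c⁹)¹⁰ = c¹⁵, (c⁹)¹¹ = c²⁴, (c⁹)¹² = c⁸, (c⁹)¹³ = c¹⁷, (c⁹)¹⁴ = c, (c⁹)¹⁵ = c¹⁰, (c⁹)¹⁶ = c¹⁹, (c⁹)¹⁷ = c³, (c⁹)¹⁸ = c¹², (c⁹)¹⁹ = c²¹, (c⁹)²⁰ = c⁵, (c⁹)²¹ = c¹⁴, (c⁹)²² = c²³, (c⁹)²³ = c⁷, (c⁹)²⁴ = c¹⁶, (c⁹)²⁵ = e.
The smallest positive k with (c⁹)ᵏ = e is 25.

Answer: 25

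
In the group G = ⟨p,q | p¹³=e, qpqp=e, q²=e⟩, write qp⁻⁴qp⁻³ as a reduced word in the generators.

Multiply left to right, reducing at each step:
  q · p⁻⁴ = p⁴q
  (p⁴q) · q = p⁴
  (p⁴) · p⁻³ = p

Answer: p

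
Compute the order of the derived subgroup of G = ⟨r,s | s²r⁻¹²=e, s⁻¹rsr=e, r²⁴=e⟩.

G' = [G, G] is generated by all commutators. The generator-pair commutators are: [r, s] = r².
The subgroup they normally generate is {e, r², r⁴, r⁶, r⁸, r¹⁰, r¹², r¹⁴, r¹⁶, r¹⁸, r²⁰, r²²}, of order 12.
Check: |G/G'| = 48/12 = 4 is the order of the abelianisation.

Answer: 12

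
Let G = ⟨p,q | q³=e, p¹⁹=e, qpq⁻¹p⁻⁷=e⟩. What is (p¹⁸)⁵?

Compute successive powers of (p¹⁸), reducing at each step:
  (p¹⁸)²: (p¹⁸) · p¹⁸ = p¹⁷
  (p¹⁸)³: (p¹⁷) · p¹⁸ = p¹⁶
  (p¹⁸)⁴: (p¹⁶) · p¹⁸ = p¹⁵
  (p¹⁸)⁵: (p¹⁵) · p¹⁸ = p¹⁴

Answer: p¹⁴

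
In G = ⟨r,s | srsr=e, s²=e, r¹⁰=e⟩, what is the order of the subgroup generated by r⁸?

|⟨r⁸⟩| equals the order of r⁸. Compute successive powers until reaching e:
  (r⁸)¹ = r⁸, (r⁸)² = r⁶, (r⁸)³ = r⁴, (r⁸)⁴ = r², (r⁸)⁵ = e.
The smallest positive k with (r⁸)ᵏ = e is 5, so |⟨r⁸⟩| = 5.

Answer: 5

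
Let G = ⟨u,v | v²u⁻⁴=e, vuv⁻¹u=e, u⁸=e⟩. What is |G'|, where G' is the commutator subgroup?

G' = [G, G] is generated by all commutators. The generator-pair commutators are: [u, v] = u².
The subgroup they normally generate is {e, u², u⁴, u⁶}, of order 4.
Check: |G/G'| = 16/4 = 4 is the order of the abelianisation.

Answer: 4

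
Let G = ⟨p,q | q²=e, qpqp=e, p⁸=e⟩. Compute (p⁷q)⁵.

Compute successive powers of (p⁷q), reducing at each step:
  (p⁷q)²: (p⁷q) · p⁷ = q;   q · q = e
  (p⁷q)³: e · p⁷ = p⁷;   (p⁷) · q = p⁷q
  (p⁷q)⁴: (p⁷q) · p⁷ = q;   q · q = e
  (p⁷q)⁵: e · p⁷ = p⁷;   (p⁷) · q = p⁷q

Answer: p⁷q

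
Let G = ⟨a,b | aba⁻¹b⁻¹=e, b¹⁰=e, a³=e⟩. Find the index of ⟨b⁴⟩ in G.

First find ord(b⁴) by computing successive powers:
  (b⁴)¹ = b⁴, (b⁴)² = b⁸, (b⁴)³ = b², (b⁴)⁴ = b⁶, (b⁴)⁵ = e.
So |⟨b⁴⟩| = ord(b⁴) = 5. With |G| = 30, by Lagrange [G : ⟨b⁴⟩] = 30/5 = 6.

Answer: 6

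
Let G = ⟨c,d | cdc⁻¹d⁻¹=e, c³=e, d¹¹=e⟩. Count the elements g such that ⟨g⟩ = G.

G is cyclic of order 33. An element generates G iff its order is 33, and a cyclic group of order 33 has exactly φ(33) = 20 such elements.

Answer: 20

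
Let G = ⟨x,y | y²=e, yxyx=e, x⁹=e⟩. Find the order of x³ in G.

Compute successive powers until reaching e:
  (x³)¹ = x³, (x³)² = x⁶, (x³)³ = e.
The smallest positive k with (x³)ᵏ = e is 3.

Answer: 3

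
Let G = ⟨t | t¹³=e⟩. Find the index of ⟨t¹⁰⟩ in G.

First find ord(t¹⁰) by computing successive powers:
  (t¹⁰)¹ = t¹⁰, (t¹⁰)² = t⁷, (t¹⁰)³ = t⁴, (t¹⁰)⁴ = t, (t¹⁰)⁵ = t¹¹, (t¹⁰)⁶ = t⁸, (t¹⁰)⁷ = t⁵, (t¹⁰)⁸ = t², (t¹⁰)⁹ = t¹², (t¹⁰)¹⁰ = t⁹, (t¹⁰)¹¹ = t⁶, (t¹⁰)¹² = t³, (t¹⁰)¹³ = e.
So |⟨t¹⁰⟩| = ord(t¹⁰) = 13. With |G| = 13, by Lagrange [G : ⟨t¹⁰⟩] = 13/13 = 1.

Answer: 1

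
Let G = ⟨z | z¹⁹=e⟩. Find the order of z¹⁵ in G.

Compute successive powers until reaching e:
  (z¹⁵)¹ = z¹⁵, (z¹⁵)² = z¹¹, (z¹⁵)³ = z⁷, (z¹⁵)⁴ = z³, (z¹⁵)⁵ = z¹⁸, (z¹⁵)⁶ = z¹⁴, (z¹⁵)⁷ = z¹⁰, (z¹⁵)⁸ = z⁶, (z¹⁵)⁹ = z², (z¹⁵)¹⁰ = z¹⁷, (z¹⁵)¹¹ = z¹³, (z¹⁵)¹² = z⁹, (z¹⁵)¹³ = z⁵, (z¹⁵)¹⁴ = z, (z¹⁵)¹⁵ = z¹⁶, (z¹⁵)¹⁶ = z¹², (z¹⁵)¹⁷ = z⁸, (z¹⁵)¹⁸ = z⁴, (z¹⁵)¹⁹ = e.
The smallest positive k with (z¹⁵)ᵏ = e is 19.

Answer: 19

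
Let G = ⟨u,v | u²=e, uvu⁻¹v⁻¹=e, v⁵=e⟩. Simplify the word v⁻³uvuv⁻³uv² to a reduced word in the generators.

Multiply left to right, reducing at each step:
  (v²) · u = uv²
  (uv²) · v = uv³
  (uv³) · u = v³
  (v³) · v⁻³ = e
  e · u = u
  u · v² = uv²

Answer: uv²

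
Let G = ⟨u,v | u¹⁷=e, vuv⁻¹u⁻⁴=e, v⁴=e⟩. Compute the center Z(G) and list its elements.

An element z ∈ Z(G) iff z commutes with every generator.
For example e is central: e·u = u = u·e; e·v = v = v·e.
Whereas u ∉ Z(G) since u·v = uv ≠ u⁴v = v·u.
Checking each of the 68 elements this way gives Z(G) = {e}, of order 1.

Answer: {e}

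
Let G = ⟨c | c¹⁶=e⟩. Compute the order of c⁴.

Compute successive powers until reaching e:
  (c⁴)¹ = c⁴, (c⁴)² = c⁸, (c⁴)³ = c¹², (c⁴)⁴ = e.
The smallest positive k with (c⁴)ᵏ = e is 4.

Answer: 4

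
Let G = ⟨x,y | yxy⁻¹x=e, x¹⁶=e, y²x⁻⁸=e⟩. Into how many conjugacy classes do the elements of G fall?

The conjugacy classes (representative and size) are:
  [e] (size 1), [x] (size 2), [x¹⁴] (size 2), [x¹³] (size 2), [x¹²] (size 2), [x⁵] (size 2), [x¹⁰] (size 2), [x⁷] (size 2), [x⁸] (size 1), [y⁻¹] (size 8), [x⁷y⁻¹] (size 8).
Class equation: 1 + 2 + 2 + 2 + 2 + 2 + 2 + 2 + 1 + 8 + 8 = 32 = |G|. So G has 11 conjugacy classes.

Answer: 11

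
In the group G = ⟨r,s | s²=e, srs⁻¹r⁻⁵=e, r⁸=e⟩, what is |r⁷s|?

Compute successive powers until reaching e:
  (r⁷s)¹ = r⁷s, (r⁷s)² = r², (r⁷s)³ = rs, (r⁷s)⁴ = r⁴, (r⁷s)⁵ = r³s, (r⁷s)⁶ = r⁶, (r⁷s)⁷ = r⁵s, (r⁷s)⁸ = e.
The smallest positive k with (r⁷s)ᵏ = e is 8.

Answer: 8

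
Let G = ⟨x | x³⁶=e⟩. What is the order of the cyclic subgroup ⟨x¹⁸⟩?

|⟨x¹⁸⟩| equals the order of x¹⁸. Compute successive powers until reaching e:
  (x¹⁸)¹ = x¹⁸, (x¹⁸)² = e.
The smallest positive k with (x¹⁸)ᵏ = e is 2, so |⟨x¹⁸⟩| = 2.

Answer: 2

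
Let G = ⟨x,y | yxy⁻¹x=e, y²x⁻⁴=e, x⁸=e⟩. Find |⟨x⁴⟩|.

|⟨x⁴⟩| equals the order of x⁴. Compute successive powers until reaching e:
  (x⁴)¹ = x⁴, (x⁴)² = e.
The smallest positive k with (x⁴)ᵏ = e is 2, so |⟨x⁴⟩| = 2.

Answer: 2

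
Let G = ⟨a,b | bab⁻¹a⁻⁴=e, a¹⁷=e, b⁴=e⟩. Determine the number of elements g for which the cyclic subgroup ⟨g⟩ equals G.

⟨g⟩ = G would require ord(g) = |G| = 68, but the maximum element order in G is 17 < 68. So G is not cyclic and no single element generates it: the count is 0.

Answer: 0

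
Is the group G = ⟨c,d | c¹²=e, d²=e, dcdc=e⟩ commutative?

c·d = cd but d·c = c¹¹d, so c·d ≠ d·c and G is not abelian.

Answer: No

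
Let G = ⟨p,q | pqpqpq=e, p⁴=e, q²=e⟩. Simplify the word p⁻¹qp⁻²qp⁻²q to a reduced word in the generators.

Multiply left to right, reducing at each step:
  (p³) · q = p³q
  (p³q) · p⁻² = p³qp²
  (p³qp²) · q = p³qp²q
  (p³qp²q) · p⁻² = pqp²q
  (pqp²q) · q = pqp²

Answer: pqp²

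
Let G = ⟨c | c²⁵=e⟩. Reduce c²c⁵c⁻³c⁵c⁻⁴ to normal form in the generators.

Multiply left to right, reducing at each step:
  (c²) · c⁵ = c⁷
  (c⁷) · c⁻³ = c⁴
  (c⁴) · c⁵ = c⁹
  (c⁹) · c⁻⁴ = c⁵

Answer: c⁵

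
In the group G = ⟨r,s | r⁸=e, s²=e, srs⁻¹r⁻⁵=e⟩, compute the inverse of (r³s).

The order of (r³s) is 8 (smallest k with (r³s)ᵏ = e), so (r³s)⁻¹ = (r³s)⁷ = rs.
Check: (r³s) · (rs) → (r³s) · r = s;   s · s = e, giving e as required.

Answer: rs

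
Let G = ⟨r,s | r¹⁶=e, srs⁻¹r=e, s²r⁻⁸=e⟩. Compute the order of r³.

Compute successive powers until reaching e:
  (r³)¹ = r³, (r³)² = r⁶, (r³)³ = r⁹, (r³)⁴ = r¹², (r³)⁵ = r¹⁵, (r³)⁶ = r², (r³)⁷ = r⁵, (r³)⁸ = r⁸, (r³)⁹ = r¹¹, (r³)¹⁰ = r¹⁴, (r³)¹¹ = r, (r³)¹² = r⁴, (r³)¹³ = r⁷, (r³)¹⁴ = r¹⁰, (r³)¹⁵ = r¹³, (r³)¹⁶ = e.
The smallest positive k with (r³)ᵏ = e is 16.

Answer: 16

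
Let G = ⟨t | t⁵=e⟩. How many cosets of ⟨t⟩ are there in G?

First find ord(t) by computing successive powers:
  t¹ = t, t² = t², t³ = t³, t⁴ = t⁴, t⁵ = e.
So |⟨t⟩| = ord(t) = 5. With |G| = 5, by Lagrange [G : ⟨t⟩] = 5/5 = 1.

Answer: 1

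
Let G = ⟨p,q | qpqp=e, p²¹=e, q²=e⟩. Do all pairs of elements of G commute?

p·q = pq but q·p = p²⁰q, so p·q ≠ q·p and G is not abelian.

Answer: No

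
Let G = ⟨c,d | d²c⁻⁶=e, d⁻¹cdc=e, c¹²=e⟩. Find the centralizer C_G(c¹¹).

⟨c¹¹⟩ ⊆ C_G(c¹¹) since powers of c¹¹ commute with c¹¹; so |C_G(c¹¹)| ≥ |⟨c¹¹⟩| = 12.
By orbit–stabilizer, |C_G(c¹¹)| = |G| / |conj. class of c¹¹| = 24 / 2 = 12.
The 12 elements commuting with c¹¹ are {e, c, c², c³, c⁴, c⁵, c⁶, c⁷, c⁸, c⁹, c¹⁰, c¹¹}.

Answer: {e, c, c², c³, c⁴, c⁵, c⁶, c⁷, c⁸, c⁹, c¹⁰, c¹¹}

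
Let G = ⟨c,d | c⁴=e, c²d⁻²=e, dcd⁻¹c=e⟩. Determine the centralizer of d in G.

⟨d⟩ ⊆ C_G(d) since powers of d commute with d; so |C_G(d)| ≥ |⟨d⟩| = 4.
By orbit–stabilizer, |C_G(d)| = |G| / |conj. class of d| = 8 / 2 = 4.
The 4 elements commuting with d are {e, c², d, d⁻¹}.

Answer: {e, c², d, d⁻¹}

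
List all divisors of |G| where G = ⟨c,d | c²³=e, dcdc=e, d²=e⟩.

|G| = 46 = 2 · 23. By Lagrange's theorem the order of any subgroup divides 46; the divisors of 46 are 1, 2, 23, 46.

Answer: 1, 2, 23, 46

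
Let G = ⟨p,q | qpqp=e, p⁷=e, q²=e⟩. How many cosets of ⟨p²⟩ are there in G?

First find ord(p²) by computing successive powers:
  (p²)¹ = p², (p²)² = p⁴, (p²)³ = p⁶, (p²)⁴ = p, (p²)⁵ = p³, (p²)⁶ = p⁵, (p²)⁷ = e.
So |⟨p²⟩| = ord(p²) = 7. With |G| = 14, by Lagrange [G : ⟨p²⟩] = 14/7 = 2.

Answer: 2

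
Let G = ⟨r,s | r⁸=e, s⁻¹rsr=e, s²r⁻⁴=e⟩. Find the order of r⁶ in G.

Compute successive powers until reaching e:
  (r⁶)¹ = r⁶, (r⁶)² = r⁴, (r⁶)³ = r², (r⁶)⁴ = e.
The smallest positive k with (r⁶)ᵏ = e is 4.

Answer: 4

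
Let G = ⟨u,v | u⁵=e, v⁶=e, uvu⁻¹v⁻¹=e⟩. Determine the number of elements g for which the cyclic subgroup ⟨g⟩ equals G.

G is cyclic of order 30. An element generates G iff its order is 30, and a cyclic group of order 30 has exactly φ(30) = 8 such elements.

Answer: 8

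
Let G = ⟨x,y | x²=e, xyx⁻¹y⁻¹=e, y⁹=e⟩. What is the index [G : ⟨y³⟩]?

First find ord(y³) by computing successive powers:
  (y³)¹ = y³, (y³)² = y⁶, (y³)³ = e.
So |⟨y³⟩| = ord(y³) = 3. With |G| = 18, by Lagrange [G : ⟨y³⟩] = 18/3 = 6.

Answer: 6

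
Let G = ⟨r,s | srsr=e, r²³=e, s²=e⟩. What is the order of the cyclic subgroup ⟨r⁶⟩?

|⟨r⁶⟩| equals the order of r⁶. Compute successive powers until reaching e:
  (r⁶)¹ = r⁶, (r⁶)² = r¹², (r⁶)³ = r¹⁸, (r⁶)⁴ = r, (r⁶)⁵ = r⁷, (r⁶)⁶ = r¹³, (r⁶)⁷ = r¹⁹, (r⁶)⁸ = r², (r⁶)⁹ = r⁸, (r⁶)¹⁰ = r¹⁴, (r⁶)¹¹ = r²⁰, (r⁶)¹² = r³, (r⁶)¹³ = r⁹, (r⁶)¹⁴ = r¹⁵, (r⁶)¹⁵ = r²¹, (r⁶)¹⁶ = r⁴, (r⁶)¹⁷ = r¹⁰, (r⁶)¹⁸ = r¹⁶, (r⁶)¹⁹ = r²², (r⁶)²⁰ = r⁵, (r⁶)²¹ = r¹¹, (r⁶)²² = r¹⁷, (r⁶)²³ = e.
The smallest positive k with (r⁶)ᵏ = e is 23, so |⟨r⁶⟩| = 23.

Answer: 23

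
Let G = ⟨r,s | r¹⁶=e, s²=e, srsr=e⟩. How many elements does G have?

Enumerate words in the generators, reducing via the relations: the distinct elements are
  {e, r, s, rs, r², r³, r⁴, r⁵, r⁶, r⁷, r⁸, r⁹, r²s, r³s, r¹², r¹³, r¹¹, r¹⁰, r¹⁴, r¹⁵, r⁴s, r⁵s, r⁶s, r⁷s, r⁸s, r⁹s, r¹²s, r¹³s, r¹¹s, r¹⁰s, r¹⁴s, r¹⁵s}.
No further products give new elements, so |G| = 32.

Answer: 32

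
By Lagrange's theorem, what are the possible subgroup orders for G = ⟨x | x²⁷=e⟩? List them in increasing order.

|G| = 27 = 3³. By Lagrange's theorem the order of any subgroup divides 27; the divisors of 27 are 1, 3, 9, 27.

Answer: 1, 3, 9, 27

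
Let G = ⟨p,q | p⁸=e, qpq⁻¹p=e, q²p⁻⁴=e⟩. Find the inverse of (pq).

The order of (pq) is 4 (smallest k with (pq)ᵏ = e), so (pq)⁻¹ = (pq)³ = pq⁻¹.
Check: (pq) · (pq⁻¹) → (pq) · p = q;   q · q⁻¹ = e, giving e as required.

Answer: pq⁻¹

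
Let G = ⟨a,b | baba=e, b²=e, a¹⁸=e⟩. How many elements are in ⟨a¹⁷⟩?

|⟨a¹⁷⟩| equals the order of a¹⁷. Compute successive powers until reaching e:
  (a¹⁷)¹ = a¹⁷, (a¹⁷)² = a¹⁶, (a¹⁷)³ = a¹⁵, (a¹⁷)⁴ = a¹⁴, (a¹⁷)⁵ = a¹³, (a¹⁷)⁶ = a¹², (a¹⁷)⁷ = a¹¹, (a¹⁷)⁸ = a¹⁰, (a¹⁷)⁹ = a⁹, (a¹⁷)¹⁰ = a⁸, (a¹⁷)¹¹ = a⁷, (a¹⁷)¹² = a⁶, (a¹⁷)¹³ = a⁵, (a¹⁷)¹⁴ = a⁴, (a¹⁷)¹⁵ = a³, (a¹⁷)¹⁶ = a², (a¹⁷)¹⁷ = a, (a¹⁷)¹⁸ = e.
The smallest positive k with (a¹⁷)ᵏ = e is 18, so |⟨a¹⁷⟩| = 18.

Answer: 18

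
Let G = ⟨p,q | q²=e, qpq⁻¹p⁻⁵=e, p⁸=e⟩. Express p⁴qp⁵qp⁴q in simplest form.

Multiply left to right, reducing at each step:
  (p⁴) · q = p⁴q
  (p⁴q) · p⁵ = p⁵q
  (p⁵q) · q = p⁵
  (p⁵) · p⁴ = p
  p · q = pq

Answer: pq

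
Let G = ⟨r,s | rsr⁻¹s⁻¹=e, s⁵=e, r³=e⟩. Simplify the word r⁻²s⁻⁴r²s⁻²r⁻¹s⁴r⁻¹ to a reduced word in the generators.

Multiply left to right, reducing at each step:
  r · s⁻⁴ = rs
  (rs) · r² = s
  s · s⁻² = s⁴
  (s⁴) · r⁻¹ = r²s⁴
  (r²s⁴) · s⁴ = r²s³
  (r²s³) · r⁻¹ = rs³

Answer: rs³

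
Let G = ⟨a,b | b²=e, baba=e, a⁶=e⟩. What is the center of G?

An element z ∈ Z(G) iff z commutes with every generator.
For example a³ is central: (a³)·a = a⁴ = a·(a³); (a³)·b = a³b = b·(a³).
Whereas a ∉ Z(G) since a·b = ab ≠ a⁵b = b·a.
Checking each of the 12 elements this way gives Z(G) = {e, a³}, of order 2.

Answer: {e, a³}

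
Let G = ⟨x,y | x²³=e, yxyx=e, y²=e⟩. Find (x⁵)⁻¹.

The order of (x⁵) is 23 (smallest k with (x⁵)ᵏ = e), so (x⁵)⁻¹ = (x⁵)²² = x¹⁸.
Check: (x⁵) · (x¹⁸) → (x⁵) · x¹⁸ = e, giving e as required.

Answer: x¹⁸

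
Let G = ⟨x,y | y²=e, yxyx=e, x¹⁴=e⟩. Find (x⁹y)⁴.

Compute successive powers of (x⁹y), reducing at each step:
  (x⁹y)²: (x⁹y) · x⁹ = y;   y · y = e
  (x⁹y)³: e · x⁹ = x⁹;   (x⁹) · y = x⁹y
  (x⁹y)⁴: (x⁹y) · x⁹ = y;   y · y = e

Answer: e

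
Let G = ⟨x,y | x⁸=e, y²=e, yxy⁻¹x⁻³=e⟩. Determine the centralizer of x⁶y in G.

⟨x⁶y⟩ ⊆ C_G(x⁶y) since powers of x⁶y commute with x⁶y; so |C_G(x⁶y)| ≥ |⟨x⁶y⟩| = 2.
By orbit–stabilizer, |C_G(x⁶y)| = |G| / |conj. class of x⁶y| = 16 / 4 = 4.
The 4 elements commuting with x⁶y are {e, x⁴, x²y, x⁶y}.

Answer: {e, x⁴, x²y, x⁶y}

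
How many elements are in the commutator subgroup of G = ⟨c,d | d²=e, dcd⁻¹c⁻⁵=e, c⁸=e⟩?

G' = [G, G] is generated by all commutators. The generator-pair commutators are: [c, d] = c⁴.
The subgroup they normally generate is {e, c⁴}, of order 2.
Check: |G/G'| = 16/2 = 8 is the order of the abelianisation.

Answer: 2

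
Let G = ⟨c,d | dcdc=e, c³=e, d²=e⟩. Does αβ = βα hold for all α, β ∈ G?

c·d = cd but d·c = c²d, so c·d ≠ d·c and G is not abelian.

Answer: No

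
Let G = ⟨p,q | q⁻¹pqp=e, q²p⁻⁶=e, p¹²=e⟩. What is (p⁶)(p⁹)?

Compute (p⁶) · (p⁹) by multiplying left to right and reducing via the relations at each step:
  (p⁶) · p⁹ = p³

Answer: p³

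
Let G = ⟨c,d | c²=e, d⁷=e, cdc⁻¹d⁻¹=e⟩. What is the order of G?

Enumerate words in the generators, reducing via the relations: the distinct elements are
  {c, d, e, cd, d², d³, d⁴, d⁵, d⁶, cd², cd³, cd⁴, cd⁵, cd⁶}.
No further products give new elements, so |G| = 14.

Answer: 14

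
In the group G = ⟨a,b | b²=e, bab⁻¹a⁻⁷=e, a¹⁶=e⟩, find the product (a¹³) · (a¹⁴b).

Compute (a¹³) · (a¹⁴b) by multiplying left to right and reducing via the relations at each step:
  (a¹³) · a¹⁴ = a¹¹
  (a¹¹) · b = a¹¹b

Answer: a¹¹b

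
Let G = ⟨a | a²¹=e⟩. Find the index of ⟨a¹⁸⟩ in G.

First find ord(a¹⁸) by computing successive powers:
  (a¹⁸)¹ = a¹⁸, (a¹⁸)² = a¹⁵, (a¹⁸)³ = a¹², (a¹⁸)⁴ = a⁹, (a¹⁸)⁵ = a⁶, (a¹⁸)⁶ = a³, (a¹⁸)⁷ = e.
So |⟨a¹⁸⟩| = ord(a¹⁸) = 7. With |G| = 21, by Lagrange [G : ⟨a¹⁸⟩] = 21/7 = 3.

Answer: 3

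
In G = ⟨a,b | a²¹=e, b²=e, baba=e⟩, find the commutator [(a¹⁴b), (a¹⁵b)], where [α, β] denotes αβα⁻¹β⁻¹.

[(a¹⁴b), (a¹⁵b)] = (a¹⁴b)·(a¹⁵b)·(a¹⁴b)⁻¹·(a¹⁵b)⁻¹.
  (a¹⁴b) · (a¹⁵b) = a²⁰
  (a²⁰) · (a¹⁴b) = a¹³b
  (a¹³b) · (a¹⁵b) = a¹⁹

Answer: a¹⁹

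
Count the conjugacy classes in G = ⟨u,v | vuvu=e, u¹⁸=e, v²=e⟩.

The conjugacy classes (representative and size) are:
  [e] (size 1), [u] (size 2), [u²] (size 2), [u³] (size 2), [u¹⁴] (size 2), [u⁵] (size 2), [u¹²] (size 2), [u⁷] (size 2), [u¹⁰] (size 2), [u⁹] (size 1), [u¹⁰v] (size 9), [uv] (size 9).
Class equation: 1 + 2 + 2 + 2 + 2 + 2 + 2 + 2 + 2 + 1 + 9 + 9 = 36 = |G|. So G has 12 conjugacy classes.

Answer: 12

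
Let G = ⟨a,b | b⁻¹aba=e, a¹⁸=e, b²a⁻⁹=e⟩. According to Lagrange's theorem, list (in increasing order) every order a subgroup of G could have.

|G| = 36 = 2² · 3². By Lagrange's theorem the order of any subgroup divides 36; the divisors of 36 are 1, 2, 3, 4, 6, 9, 12, 18, 36.

Answer: 1, 2, 3, 4, 6, 9, 12, 18, 36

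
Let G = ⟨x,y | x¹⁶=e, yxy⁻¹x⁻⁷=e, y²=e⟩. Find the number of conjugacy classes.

The conjugacy classes (representative and size) are:
  [e] (size 1), [x] (size 2), [x¹⁴] (size 2), [x³] (size 2), [x⁴] (size 2), [x¹⁰] (size 2), [x⁸] (size 1), [x⁹] (size 2), [x¹¹] (size 2), [x¹⁰y] (size 8), [xy] (size 8).
Class equation: 1 + 2 + 2 + 2 + 2 + 2 + 1 + 2 + 2 + 8 + 8 = 32 = |G|. So G has 11 conjugacy classes.

Answer: 11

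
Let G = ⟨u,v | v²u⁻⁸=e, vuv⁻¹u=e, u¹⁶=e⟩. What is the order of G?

Enumerate words in the generators, reducing via the relations: the distinct elements are
  {e, u, v, uv, u², u³, u⁴, u⁵, u⁶, u⁷, u⁸, u⁹, u²v, u³v, u¹², u¹³, u¹¹, u¹⁰, u¹⁴, u¹⁵, u⁴v, u⁵v, u⁶v, u⁷v, v⁻¹, uv⁻¹, u²v⁻¹, u³v⁻¹, u⁴v⁻¹, u⁵v⁻¹, u⁶v⁻¹, u⁷v⁻¹}.
No further products give new elements, so |G| = 32.

Answer: 32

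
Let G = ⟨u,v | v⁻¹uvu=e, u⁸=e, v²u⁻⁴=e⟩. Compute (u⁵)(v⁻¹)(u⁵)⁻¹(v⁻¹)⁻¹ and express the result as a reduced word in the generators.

[(u⁵), (v⁻¹)] = (u⁵)·(v⁻¹)·(u⁵)⁻¹·(v⁻¹)⁻¹.
  (u⁵) · (v⁻¹) = uv
  (uv) · (u³) = u²v⁻¹
  (u²v⁻¹) · v = u²

Answer: u²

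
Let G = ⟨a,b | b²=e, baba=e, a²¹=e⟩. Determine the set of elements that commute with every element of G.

An element z ∈ Z(G) iff z commutes with every generator.
For example e is central: e·a = a = a·e; e·b = b = b·e.
Whereas a ∉ Z(G) since a·b = ab ≠ a²⁰b = b·a.
Checking each of the 42 elements this way gives Z(G) = {e}, of order 1.

Answer: {e}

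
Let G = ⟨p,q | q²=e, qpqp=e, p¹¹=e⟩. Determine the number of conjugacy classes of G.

The conjugacy classes (representative and size) are:
  [e] (size 1), [p¹⁰] (size 2), [p²] (size 2), [p³] (size 2), [p⁷] (size 2), [p⁶] (size 2), [p²q] (size 11).
Class equation: 1 + 2 + 2 + 2 + 2 + 2 + 11 = 22 = |G|. So G has 7 conjugacy classes.

Answer: 7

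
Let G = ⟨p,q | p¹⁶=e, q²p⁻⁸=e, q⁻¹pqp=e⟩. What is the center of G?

An element z ∈ Z(G) iff z commutes with every generator.
For example p⁸ is central: (p⁸)·p = p⁹ = p·(p⁸); (p⁸)·q = q⁻¹ = q·(p⁸).
Whereas p ∉ Z(G) since p·q = pq ≠ p⁷q⁻¹ = q·p.
Checking each of the 32 elements this way gives Z(G) = {e, p⁸}, of order 2.

Answer: {e, p⁸}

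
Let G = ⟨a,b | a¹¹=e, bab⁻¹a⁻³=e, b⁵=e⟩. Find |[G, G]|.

G' = [G, G] is generated by all commutators. The generator-pair commutators are: [a, b] = a⁹.
The subgroup they normally generate is {e, a, a², a³, a⁴, a⁵, a⁶, a⁷, a⁸, a⁹, a¹⁰}, of order 11.
Check: |G/G'| = 55/11 = 5 is the order of the abelianisation.

Answer: 11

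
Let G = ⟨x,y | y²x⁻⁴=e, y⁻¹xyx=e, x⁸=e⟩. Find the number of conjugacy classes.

The conjugacy classes (representative and size) are:
  [e] (size 1), [x⁷] (size 2), [x⁶] (size 2), [x³] (size 2), [x⁴] (size 1), [x²y⁻¹] (size 4), [x³y⁻¹] (size 4).
Class equation: 1 + 2 + 2 + 2 + 1 + 4 + 4 = 16 = |G|. So G has 7 conjugacy classes.

Answer: 7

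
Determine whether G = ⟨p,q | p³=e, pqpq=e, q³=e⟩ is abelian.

p·q = pq but q·p = p²q², so p·q ≠ q·p and G is not abelian.

Answer: No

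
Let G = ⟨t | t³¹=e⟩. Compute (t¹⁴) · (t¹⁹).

Compute (t¹⁴) · (t¹⁹) by multiplying left to right and reducing via the relations at each step:
  (t¹⁴) · t¹⁹ = t²

Answer: t²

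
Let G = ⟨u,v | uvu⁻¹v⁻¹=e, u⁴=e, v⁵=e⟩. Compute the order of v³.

Compute successive powers until reaching e:
  (v³)¹ = v³, (v³)² = v, (v³)³ = v⁴, (v³)⁴ = v², (v³)⁵ = e.
The smallest positive k with (v³)ᵏ = e is 5.

Answer: 5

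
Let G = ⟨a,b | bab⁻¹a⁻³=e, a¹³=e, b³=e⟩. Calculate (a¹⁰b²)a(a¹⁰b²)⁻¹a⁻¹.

[(a¹⁰b²), a] = (a¹⁰b²)·a·(a¹⁰b²)⁻¹·a⁻¹.
  (a¹⁰b²) · a = a⁶b²
  (a⁶b²) · (a⁹b) = a⁹
  (a⁹) · (a¹²) = a⁸

Answer: a⁸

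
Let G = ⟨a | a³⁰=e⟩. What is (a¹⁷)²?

Compute successive powers of (a¹⁷), reducing at each step:
  (a¹⁷)²: (a¹⁷) · a¹⁷ = a⁴

Answer: a⁴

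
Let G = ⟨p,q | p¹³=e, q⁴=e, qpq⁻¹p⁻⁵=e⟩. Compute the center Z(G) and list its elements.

An element z ∈ Z(G) iff z commutes with every generator.
For example e is central: e·p = p = p·e; e·q = q = q·e.
Whereas p ∉ Z(G) since p·q = pq ≠ p⁵q = q·p.
Checking each of the 52 elements this way gives Z(G) = {e}, of order 1.

Answer: {e}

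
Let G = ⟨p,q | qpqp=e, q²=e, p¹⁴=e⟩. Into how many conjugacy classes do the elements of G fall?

The conjugacy classes (representative and size) are:
  [e] (size 1), [p¹³] (size 2), [p²] (size 2), [p³] (size 2), [p¹⁰] (size 2), [p⁵] (size 2), [p⁸] (size 2), [p⁷] (size 1), [p⁶q] (size 7), [p⁹q] (size 7).
Class equation: 1 + 2 + 2 + 2 + 2 + 2 + 2 + 1 + 7 + 7 = 28 = |G|. So G has 10 conjugacy classes.

Answer: 10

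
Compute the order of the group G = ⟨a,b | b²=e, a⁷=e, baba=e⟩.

Enumerate words in the generators, reducing via the relations: the distinct elements are
  {a, b, e, ab, a², a³, a⁴, a⁵, a⁶, a²b, a³b, a⁴b, a⁵b, a⁶b}.
No further products give new elements, so |G| = 14.

Answer: 14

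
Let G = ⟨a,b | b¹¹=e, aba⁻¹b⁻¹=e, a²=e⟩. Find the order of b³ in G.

Compute successive powers until reaching e:
  (b³)¹ = b³, (b³)² = b⁶, (b³)³ = b⁹, (b³)⁴ = b, (b³)⁵ = b⁴, (b³)⁶ = b⁷, (b³)⁷ = b¹⁰, (b³)⁸ = b², (b³)⁹ = b⁵, (b³)¹⁰ = b⁸, (b³)¹¹ = e.
The smallest positive k with (b³)ᵏ = e is 11.

Answer: 11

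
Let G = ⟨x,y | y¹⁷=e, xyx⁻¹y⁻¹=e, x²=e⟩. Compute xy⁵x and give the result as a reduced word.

Multiply left to right, reducing at each step:
  x · y⁵ = xy⁵
  (xy⁵) · x = y⁵

Answer: y⁵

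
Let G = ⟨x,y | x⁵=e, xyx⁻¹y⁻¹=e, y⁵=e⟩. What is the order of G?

Enumerate words in the generators, reducing via the relations: the distinct elements are
  {e, x, y, xy, x², x³, x⁴, y², y³, y⁴, xy², xy³, xy⁴, x²y, x³y, x⁴y, x²y², x²y³, x²y⁴, x³y², x³y³, x³y⁴, x⁴y², x⁴y³, x⁴y⁴}.
No further products give new elements, so |G| = 25.

Answer: 25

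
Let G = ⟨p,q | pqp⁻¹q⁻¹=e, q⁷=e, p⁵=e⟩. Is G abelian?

Each pair of generators commutes: p·q = pq = q·p. Since the generators pairwise commute, every element of G commutes with every other, so G is abelian.

Answer: Yes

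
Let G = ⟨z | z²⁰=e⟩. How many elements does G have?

G is generated by a single element, so G is cyclic. The relator gives z²⁰ = e and no smaller power is forced to be e, so the 20 powers {e, z, z², z³, z⁴, z⁵, z⁶, z⁷, z⁸, z⁹, z¹², z¹³, z¹¹, z¹⁰, z¹⁴, z¹⁵, z¹⁶, z¹⁷, z¹⁸, z¹⁹} are distinct. Hence |G| = 20.

Answer: 20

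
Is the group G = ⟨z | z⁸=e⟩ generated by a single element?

|G| = 8. The element z has order 8 (its powers give 8 distinct elements), so ⟨z⟩ = G and G is cyclic.

Answer: Yes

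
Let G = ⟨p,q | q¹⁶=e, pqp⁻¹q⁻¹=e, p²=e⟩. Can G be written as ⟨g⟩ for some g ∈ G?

|G| = 32, but the maximum element order in G is 16 < 32. No single element generates all of G, so G is not cyclic.

Answer: No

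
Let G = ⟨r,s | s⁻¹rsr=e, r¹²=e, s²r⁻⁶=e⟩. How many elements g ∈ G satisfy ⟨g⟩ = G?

⟨g⟩ = G would require ord(g) = |G| = 24, but the maximum element order in G is 12 < 24. So G is not cyclic and no single element generates it: the count is 0.

Answer: 0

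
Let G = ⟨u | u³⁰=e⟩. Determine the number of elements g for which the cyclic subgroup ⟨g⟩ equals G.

G is cyclic of order 30. An element generates G iff its order is 30, and a cyclic group of order 30 has exactly φ(30) = 8 such elements.

Answer: 8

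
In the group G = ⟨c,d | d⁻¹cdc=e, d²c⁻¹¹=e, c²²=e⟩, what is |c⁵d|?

Compute successive powers until reaching e:
  (c⁵d)¹ = c⁵d, (c⁵d)² = c¹¹, (c⁵d)³ = c⁵d⁻¹, (c⁵d)⁴ = e.
The smallest positive k with (c⁵d)ᵏ = e is 4.

Answer: 4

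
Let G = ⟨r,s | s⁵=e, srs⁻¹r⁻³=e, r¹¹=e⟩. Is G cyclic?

Every cyclic group is abelian. But r·s = rs while s·r = r³s, so r·s ≠ s·r and G is not abelian. Hence G is not cyclic.

Answer: No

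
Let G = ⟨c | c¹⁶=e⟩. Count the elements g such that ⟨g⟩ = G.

G is cyclic of order 16. An element generates G iff its order is 16, and a cyclic group of order 16 has exactly φ(16) = 8 such elements.

Answer: 8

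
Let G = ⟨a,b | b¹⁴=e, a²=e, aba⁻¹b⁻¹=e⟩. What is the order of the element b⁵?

Compute successive powers until reaching e:
  (b⁵)¹ = b⁵, (b⁵)² = b¹⁰, (b⁵)³ = b, (b⁵)⁴ = b⁶, (b⁵)⁵ = b¹¹, (b⁵)⁶ = b², (b⁵)⁷ = b⁷, (b⁵)⁸ = b¹², (b⁵)⁹ = b³, (b⁵)¹⁰ = b⁸, (b⁵)¹¹ = b¹³, (b⁵)¹² = b⁴, (b⁵)¹³ = b⁹, (b⁵)¹⁴ = e.
The smallest positive k with (b⁵)ᵏ = e is 14.

Answer: 14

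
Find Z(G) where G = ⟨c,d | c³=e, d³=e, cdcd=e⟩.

An element z ∈ Z(G) iff z commutes with every generator.
For example e is central: e·c = c = c·e; e·d = d = d·e.
Whereas c ∉ Z(G) since c·d = cd ≠ c²d² = d·c.
Checking each of the 12 elements this way gives Z(G) = {e}, of order 1.

Answer: {e}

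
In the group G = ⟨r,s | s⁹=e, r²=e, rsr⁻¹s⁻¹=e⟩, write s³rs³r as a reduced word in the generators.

Multiply left to right, reducing at each step:
  (s³) · r = rs³
  (rs³) · s³ = rs⁶
  (rs⁶) · r = s⁶

Answer: s⁶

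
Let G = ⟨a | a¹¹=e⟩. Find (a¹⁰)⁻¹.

The order of (a¹⁰) is 11 (smallest k with (a¹⁰)ᵏ = e), so (a¹⁰)⁻¹ = (a¹⁰)¹⁰ = a.
Check: (a¹⁰) · a → (a¹⁰) · a = e, giving e as required.

Answer: a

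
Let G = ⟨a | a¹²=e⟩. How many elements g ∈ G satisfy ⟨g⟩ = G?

G is cyclic of order 12. An element generates G iff its order is 12, and a cyclic group of order 12 has exactly φ(12) = 4 such elements.

Answer: 4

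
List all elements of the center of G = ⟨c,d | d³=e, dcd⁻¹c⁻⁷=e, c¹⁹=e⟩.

An element z ∈ Z(G) iff z commutes with every generator.
For example e is central: e·c = c = c·e; e·d = d = d·e.
Whereas c ∉ Z(G) since c·d = cd ≠ c⁷d = d·c.
Checking each of the 57 elements this way gives Z(G) = {e}, of order 1.

Answer: {e}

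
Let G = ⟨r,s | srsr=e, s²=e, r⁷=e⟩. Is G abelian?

r·s = rs but s·r = r⁶s, so r·s ≠ s·r and G is not abelian.

Answer: No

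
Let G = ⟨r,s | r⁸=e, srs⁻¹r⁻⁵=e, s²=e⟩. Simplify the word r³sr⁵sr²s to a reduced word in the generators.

Multiply left to right, reducing at each step:
  (r³) · s = r³s
  (r³s) · r⁵ = r⁴s
  (r⁴s) · s = r⁴
  (r⁴) · r² = r⁶
  (r⁶) · s = r⁶s

Answer: r⁶s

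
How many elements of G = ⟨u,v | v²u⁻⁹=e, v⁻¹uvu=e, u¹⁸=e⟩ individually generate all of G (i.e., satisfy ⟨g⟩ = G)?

⟨g⟩ = G would require ord(g) = |G| = 36, but the maximum element order in G is 18 < 36. So G is not cyclic and no single element generates it: the count is 0.

Answer: 0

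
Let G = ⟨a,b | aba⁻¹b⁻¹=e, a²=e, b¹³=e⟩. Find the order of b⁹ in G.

Compute successive powers until reaching e:
  (b⁹)¹ = b⁹, (b⁹)² = b⁵, (b⁹)³ = b, (b⁹)⁴ = b¹⁰, (b⁹)⁵ = b⁶, (b⁹)⁶ = b², (b⁹)⁷ = b¹¹, (b⁹)⁸ = b⁷, (b⁹)⁹ = b³, (b⁹)¹⁰ = b¹², (b⁹)¹¹ = b⁸, (b⁹)¹² = b⁴, (b⁹)¹³ = e.
The smallest positive k with (b⁹)ᵏ = e is 13.

Answer: 13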